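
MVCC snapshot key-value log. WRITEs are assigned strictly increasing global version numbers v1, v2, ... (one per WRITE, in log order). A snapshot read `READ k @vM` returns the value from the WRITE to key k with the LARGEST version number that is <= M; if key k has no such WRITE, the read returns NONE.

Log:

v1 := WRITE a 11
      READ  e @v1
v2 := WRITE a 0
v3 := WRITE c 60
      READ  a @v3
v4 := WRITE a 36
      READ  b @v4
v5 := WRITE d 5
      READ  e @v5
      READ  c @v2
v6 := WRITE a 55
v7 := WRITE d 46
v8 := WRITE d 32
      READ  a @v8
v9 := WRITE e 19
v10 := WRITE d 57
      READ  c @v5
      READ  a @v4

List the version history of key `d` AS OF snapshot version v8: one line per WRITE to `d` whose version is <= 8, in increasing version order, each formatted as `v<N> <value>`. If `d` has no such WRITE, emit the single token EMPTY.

Scan writes for key=d with version <= 8:
  v1 WRITE a 11 -> skip
  v2 WRITE a 0 -> skip
  v3 WRITE c 60 -> skip
  v4 WRITE a 36 -> skip
  v5 WRITE d 5 -> keep
  v6 WRITE a 55 -> skip
  v7 WRITE d 46 -> keep
  v8 WRITE d 32 -> keep
  v9 WRITE e 19 -> skip
  v10 WRITE d 57 -> drop (> snap)
Collected: [(5, 5), (7, 46), (8, 32)]

Answer: v5 5
v7 46
v8 32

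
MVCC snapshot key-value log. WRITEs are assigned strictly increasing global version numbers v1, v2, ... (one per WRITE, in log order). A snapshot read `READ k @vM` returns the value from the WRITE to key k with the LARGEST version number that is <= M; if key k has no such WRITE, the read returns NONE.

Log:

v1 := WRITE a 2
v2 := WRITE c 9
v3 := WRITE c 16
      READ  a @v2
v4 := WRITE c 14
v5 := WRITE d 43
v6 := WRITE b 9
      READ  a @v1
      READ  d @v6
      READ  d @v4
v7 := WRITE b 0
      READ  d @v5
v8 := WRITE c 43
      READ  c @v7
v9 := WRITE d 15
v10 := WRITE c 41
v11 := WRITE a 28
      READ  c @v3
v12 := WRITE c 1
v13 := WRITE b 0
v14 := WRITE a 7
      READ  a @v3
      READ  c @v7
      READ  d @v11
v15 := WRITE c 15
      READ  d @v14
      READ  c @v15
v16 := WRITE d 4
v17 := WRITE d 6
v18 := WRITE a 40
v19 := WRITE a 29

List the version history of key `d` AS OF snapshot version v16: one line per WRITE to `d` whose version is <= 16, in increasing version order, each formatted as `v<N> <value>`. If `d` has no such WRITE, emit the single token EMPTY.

Scan writes for key=d with version <= 16:
  v1 WRITE a 2 -> skip
  v2 WRITE c 9 -> skip
  v3 WRITE c 16 -> skip
  v4 WRITE c 14 -> skip
  v5 WRITE d 43 -> keep
  v6 WRITE b 9 -> skip
  v7 WRITE b 0 -> skip
  v8 WRITE c 43 -> skip
  v9 WRITE d 15 -> keep
  v10 WRITE c 41 -> skip
  v11 WRITE a 28 -> skip
  v12 WRITE c 1 -> skip
  v13 WRITE b 0 -> skip
  v14 WRITE a 7 -> skip
  v15 WRITE c 15 -> skip
  v16 WRITE d 4 -> keep
  v17 WRITE d 6 -> drop (> snap)
  v18 WRITE a 40 -> skip
  v19 WRITE a 29 -> skip
Collected: [(5, 43), (9, 15), (16, 4)]

Answer: v5 43
v9 15
v16 4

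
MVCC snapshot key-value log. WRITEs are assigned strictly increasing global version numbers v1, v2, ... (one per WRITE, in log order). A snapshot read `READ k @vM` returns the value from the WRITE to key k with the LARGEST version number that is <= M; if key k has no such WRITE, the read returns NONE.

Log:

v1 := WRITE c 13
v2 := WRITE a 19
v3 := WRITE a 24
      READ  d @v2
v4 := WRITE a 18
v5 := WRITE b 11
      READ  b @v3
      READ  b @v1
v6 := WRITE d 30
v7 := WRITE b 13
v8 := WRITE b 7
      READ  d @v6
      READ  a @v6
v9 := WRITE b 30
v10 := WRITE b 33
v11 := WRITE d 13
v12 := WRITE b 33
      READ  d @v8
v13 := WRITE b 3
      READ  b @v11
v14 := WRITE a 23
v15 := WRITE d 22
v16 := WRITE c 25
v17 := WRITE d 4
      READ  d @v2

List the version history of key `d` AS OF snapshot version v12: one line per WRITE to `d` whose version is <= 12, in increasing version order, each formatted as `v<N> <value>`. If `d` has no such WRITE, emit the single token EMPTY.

Answer: v6 30
v11 13

Derivation:
Scan writes for key=d with version <= 12:
  v1 WRITE c 13 -> skip
  v2 WRITE a 19 -> skip
  v3 WRITE a 24 -> skip
  v4 WRITE a 18 -> skip
  v5 WRITE b 11 -> skip
  v6 WRITE d 30 -> keep
  v7 WRITE b 13 -> skip
  v8 WRITE b 7 -> skip
  v9 WRITE b 30 -> skip
  v10 WRITE b 33 -> skip
  v11 WRITE d 13 -> keep
  v12 WRITE b 33 -> skip
  v13 WRITE b 3 -> skip
  v14 WRITE a 23 -> skip
  v15 WRITE d 22 -> drop (> snap)
  v16 WRITE c 25 -> skip
  v17 WRITE d 4 -> drop (> snap)
Collected: [(6, 30), (11, 13)]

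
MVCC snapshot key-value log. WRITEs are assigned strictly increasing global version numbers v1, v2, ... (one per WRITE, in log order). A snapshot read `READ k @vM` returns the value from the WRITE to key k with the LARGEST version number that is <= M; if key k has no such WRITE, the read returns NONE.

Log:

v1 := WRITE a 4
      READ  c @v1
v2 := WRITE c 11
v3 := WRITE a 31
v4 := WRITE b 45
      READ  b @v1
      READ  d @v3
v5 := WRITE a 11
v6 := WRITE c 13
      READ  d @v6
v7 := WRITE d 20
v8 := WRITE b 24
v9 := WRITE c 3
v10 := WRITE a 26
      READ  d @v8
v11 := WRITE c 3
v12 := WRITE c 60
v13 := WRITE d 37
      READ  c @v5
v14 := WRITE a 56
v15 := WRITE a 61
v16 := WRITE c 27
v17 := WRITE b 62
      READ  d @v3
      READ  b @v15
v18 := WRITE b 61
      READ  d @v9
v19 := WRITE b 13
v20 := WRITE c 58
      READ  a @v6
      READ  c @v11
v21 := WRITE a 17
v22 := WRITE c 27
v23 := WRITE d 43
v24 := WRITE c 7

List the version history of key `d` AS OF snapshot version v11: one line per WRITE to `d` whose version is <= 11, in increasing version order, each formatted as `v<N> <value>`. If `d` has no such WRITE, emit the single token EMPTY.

Scan writes for key=d with version <= 11:
  v1 WRITE a 4 -> skip
  v2 WRITE c 11 -> skip
  v3 WRITE a 31 -> skip
  v4 WRITE b 45 -> skip
  v5 WRITE a 11 -> skip
  v6 WRITE c 13 -> skip
  v7 WRITE d 20 -> keep
  v8 WRITE b 24 -> skip
  v9 WRITE c 3 -> skip
  v10 WRITE a 26 -> skip
  v11 WRITE c 3 -> skip
  v12 WRITE c 60 -> skip
  v13 WRITE d 37 -> drop (> snap)
  v14 WRITE a 56 -> skip
  v15 WRITE a 61 -> skip
  v16 WRITE c 27 -> skip
  v17 WRITE b 62 -> skip
  v18 WRITE b 61 -> skip
  v19 WRITE b 13 -> skip
  v20 WRITE c 58 -> skip
  v21 WRITE a 17 -> skip
  v22 WRITE c 27 -> skip
  v23 WRITE d 43 -> drop (> snap)
  v24 WRITE c 7 -> skip
Collected: [(7, 20)]

Answer: v7 20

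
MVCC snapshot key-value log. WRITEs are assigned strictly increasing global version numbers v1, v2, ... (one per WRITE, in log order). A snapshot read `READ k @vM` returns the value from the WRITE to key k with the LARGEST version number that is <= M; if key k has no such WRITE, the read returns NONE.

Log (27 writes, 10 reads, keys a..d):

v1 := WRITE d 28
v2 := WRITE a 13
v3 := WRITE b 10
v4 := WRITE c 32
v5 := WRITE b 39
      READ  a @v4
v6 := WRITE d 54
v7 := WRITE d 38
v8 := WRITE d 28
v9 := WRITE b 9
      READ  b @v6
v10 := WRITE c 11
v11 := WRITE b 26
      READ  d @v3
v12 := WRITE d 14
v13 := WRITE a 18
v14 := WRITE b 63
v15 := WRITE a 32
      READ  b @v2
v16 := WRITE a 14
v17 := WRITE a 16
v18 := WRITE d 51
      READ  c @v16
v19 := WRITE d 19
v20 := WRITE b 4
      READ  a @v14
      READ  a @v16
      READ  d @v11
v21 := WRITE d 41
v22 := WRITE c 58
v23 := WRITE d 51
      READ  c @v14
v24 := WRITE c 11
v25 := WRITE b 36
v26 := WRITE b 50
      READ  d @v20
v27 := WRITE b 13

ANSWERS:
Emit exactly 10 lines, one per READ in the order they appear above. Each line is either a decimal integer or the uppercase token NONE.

Answer: 13
39
28
NONE
11
18
14
28
11
19

Derivation:
v1: WRITE d=28  (d history now [(1, 28)])
v2: WRITE a=13  (a history now [(2, 13)])
v3: WRITE b=10  (b history now [(3, 10)])
v4: WRITE c=32  (c history now [(4, 32)])
v5: WRITE b=39  (b history now [(3, 10), (5, 39)])
READ a @v4: history=[(2, 13)] -> pick v2 -> 13
v6: WRITE d=54  (d history now [(1, 28), (6, 54)])
v7: WRITE d=38  (d history now [(1, 28), (6, 54), (7, 38)])
v8: WRITE d=28  (d history now [(1, 28), (6, 54), (7, 38), (8, 28)])
v9: WRITE b=9  (b history now [(3, 10), (5, 39), (9, 9)])
READ b @v6: history=[(3, 10), (5, 39), (9, 9)] -> pick v5 -> 39
v10: WRITE c=11  (c history now [(4, 32), (10, 11)])
v11: WRITE b=26  (b history now [(3, 10), (5, 39), (9, 9), (11, 26)])
READ d @v3: history=[(1, 28), (6, 54), (7, 38), (8, 28)] -> pick v1 -> 28
v12: WRITE d=14  (d history now [(1, 28), (6, 54), (7, 38), (8, 28), (12, 14)])
v13: WRITE a=18  (a history now [(2, 13), (13, 18)])
v14: WRITE b=63  (b history now [(3, 10), (5, 39), (9, 9), (11, 26), (14, 63)])
v15: WRITE a=32  (a history now [(2, 13), (13, 18), (15, 32)])
READ b @v2: history=[(3, 10), (5, 39), (9, 9), (11, 26), (14, 63)] -> no version <= 2 -> NONE
v16: WRITE a=14  (a history now [(2, 13), (13, 18), (15, 32), (16, 14)])
v17: WRITE a=16  (a history now [(2, 13), (13, 18), (15, 32), (16, 14), (17, 16)])
v18: WRITE d=51  (d history now [(1, 28), (6, 54), (7, 38), (8, 28), (12, 14), (18, 51)])
READ c @v16: history=[(4, 32), (10, 11)] -> pick v10 -> 11
v19: WRITE d=19  (d history now [(1, 28), (6, 54), (7, 38), (8, 28), (12, 14), (18, 51), (19, 19)])
v20: WRITE b=4  (b history now [(3, 10), (5, 39), (9, 9), (11, 26), (14, 63), (20, 4)])
READ a @v14: history=[(2, 13), (13, 18), (15, 32), (16, 14), (17, 16)] -> pick v13 -> 18
READ a @v16: history=[(2, 13), (13, 18), (15, 32), (16, 14), (17, 16)] -> pick v16 -> 14
READ d @v11: history=[(1, 28), (6, 54), (7, 38), (8, 28), (12, 14), (18, 51), (19, 19)] -> pick v8 -> 28
v21: WRITE d=41  (d history now [(1, 28), (6, 54), (7, 38), (8, 28), (12, 14), (18, 51), (19, 19), (21, 41)])
v22: WRITE c=58  (c history now [(4, 32), (10, 11), (22, 58)])
v23: WRITE d=51  (d history now [(1, 28), (6, 54), (7, 38), (8, 28), (12, 14), (18, 51), (19, 19), (21, 41), (23, 51)])
READ c @v14: history=[(4, 32), (10, 11), (22, 58)] -> pick v10 -> 11
v24: WRITE c=11  (c history now [(4, 32), (10, 11), (22, 58), (24, 11)])
v25: WRITE b=36  (b history now [(3, 10), (5, 39), (9, 9), (11, 26), (14, 63), (20, 4), (25, 36)])
v26: WRITE b=50  (b history now [(3, 10), (5, 39), (9, 9), (11, 26), (14, 63), (20, 4), (25, 36), (26, 50)])
READ d @v20: history=[(1, 28), (6, 54), (7, 38), (8, 28), (12, 14), (18, 51), (19, 19), (21, 41), (23, 51)] -> pick v19 -> 19
v27: WRITE b=13  (b history now [(3, 10), (5, 39), (9, 9), (11, 26), (14, 63), (20, 4), (25, 36), (26, 50), (27, 13)])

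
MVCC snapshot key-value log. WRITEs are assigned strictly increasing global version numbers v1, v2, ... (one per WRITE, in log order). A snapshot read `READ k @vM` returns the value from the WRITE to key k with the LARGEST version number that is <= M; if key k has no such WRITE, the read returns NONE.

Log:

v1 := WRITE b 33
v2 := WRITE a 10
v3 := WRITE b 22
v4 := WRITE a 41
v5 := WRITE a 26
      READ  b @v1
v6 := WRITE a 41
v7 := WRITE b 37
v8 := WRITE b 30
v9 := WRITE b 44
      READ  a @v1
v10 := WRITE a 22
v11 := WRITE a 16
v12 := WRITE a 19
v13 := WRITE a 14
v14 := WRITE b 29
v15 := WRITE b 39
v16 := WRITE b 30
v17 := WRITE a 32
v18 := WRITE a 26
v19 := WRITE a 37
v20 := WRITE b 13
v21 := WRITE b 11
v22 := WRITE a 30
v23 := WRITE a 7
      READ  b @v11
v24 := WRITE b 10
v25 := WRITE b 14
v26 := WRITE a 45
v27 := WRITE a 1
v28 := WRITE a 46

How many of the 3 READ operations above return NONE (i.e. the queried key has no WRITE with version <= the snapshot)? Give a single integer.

Answer: 1

Derivation:
v1: WRITE b=33  (b history now [(1, 33)])
v2: WRITE a=10  (a history now [(2, 10)])
v3: WRITE b=22  (b history now [(1, 33), (3, 22)])
v4: WRITE a=41  (a history now [(2, 10), (4, 41)])
v5: WRITE a=26  (a history now [(2, 10), (4, 41), (5, 26)])
READ b @v1: history=[(1, 33), (3, 22)] -> pick v1 -> 33
v6: WRITE a=41  (a history now [(2, 10), (4, 41), (5, 26), (6, 41)])
v7: WRITE b=37  (b history now [(1, 33), (3, 22), (7, 37)])
v8: WRITE b=30  (b history now [(1, 33), (3, 22), (7, 37), (8, 30)])
v9: WRITE b=44  (b history now [(1, 33), (3, 22), (7, 37), (8, 30), (9, 44)])
READ a @v1: history=[(2, 10), (4, 41), (5, 26), (6, 41)] -> no version <= 1 -> NONE
v10: WRITE a=22  (a history now [(2, 10), (4, 41), (5, 26), (6, 41), (10, 22)])
v11: WRITE a=16  (a history now [(2, 10), (4, 41), (5, 26), (6, 41), (10, 22), (11, 16)])
v12: WRITE a=19  (a history now [(2, 10), (4, 41), (5, 26), (6, 41), (10, 22), (11, 16), (12, 19)])
v13: WRITE a=14  (a history now [(2, 10), (4, 41), (5, 26), (6, 41), (10, 22), (11, 16), (12, 19), (13, 14)])
v14: WRITE b=29  (b history now [(1, 33), (3, 22), (7, 37), (8, 30), (9, 44), (14, 29)])
v15: WRITE b=39  (b history now [(1, 33), (3, 22), (7, 37), (8, 30), (9, 44), (14, 29), (15, 39)])
v16: WRITE b=30  (b history now [(1, 33), (3, 22), (7, 37), (8, 30), (9, 44), (14, 29), (15, 39), (16, 30)])
v17: WRITE a=32  (a history now [(2, 10), (4, 41), (5, 26), (6, 41), (10, 22), (11, 16), (12, 19), (13, 14), (17, 32)])
v18: WRITE a=26  (a history now [(2, 10), (4, 41), (5, 26), (6, 41), (10, 22), (11, 16), (12, 19), (13, 14), (17, 32), (18, 26)])
v19: WRITE a=37  (a history now [(2, 10), (4, 41), (5, 26), (6, 41), (10, 22), (11, 16), (12, 19), (13, 14), (17, 32), (18, 26), (19, 37)])
v20: WRITE b=13  (b history now [(1, 33), (3, 22), (7, 37), (8, 30), (9, 44), (14, 29), (15, 39), (16, 30), (20, 13)])
v21: WRITE b=11  (b history now [(1, 33), (3, 22), (7, 37), (8, 30), (9, 44), (14, 29), (15, 39), (16, 30), (20, 13), (21, 11)])
v22: WRITE a=30  (a history now [(2, 10), (4, 41), (5, 26), (6, 41), (10, 22), (11, 16), (12, 19), (13, 14), (17, 32), (18, 26), (19, 37), (22, 30)])
v23: WRITE a=7  (a history now [(2, 10), (4, 41), (5, 26), (6, 41), (10, 22), (11, 16), (12, 19), (13, 14), (17, 32), (18, 26), (19, 37), (22, 30), (23, 7)])
READ b @v11: history=[(1, 33), (3, 22), (7, 37), (8, 30), (9, 44), (14, 29), (15, 39), (16, 30), (20, 13), (21, 11)] -> pick v9 -> 44
v24: WRITE b=10  (b history now [(1, 33), (3, 22), (7, 37), (8, 30), (9, 44), (14, 29), (15, 39), (16, 30), (20, 13), (21, 11), (24, 10)])
v25: WRITE b=14  (b history now [(1, 33), (3, 22), (7, 37), (8, 30), (9, 44), (14, 29), (15, 39), (16, 30), (20, 13), (21, 11), (24, 10), (25, 14)])
v26: WRITE a=45  (a history now [(2, 10), (4, 41), (5, 26), (6, 41), (10, 22), (11, 16), (12, 19), (13, 14), (17, 32), (18, 26), (19, 37), (22, 30), (23, 7), (26, 45)])
v27: WRITE a=1  (a history now [(2, 10), (4, 41), (5, 26), (6, 41), (10, 22), (11, 16), (12, 19), (13, 14), (17, 32), (18, 26), (19, 37), (22, 30), (23, 7), (26, 45), (27, 1)])
v28: WRITE a=46  (a history now [(2, 10), (4, 41), (5, 26), (6, 41), (10, 22), (11, 16), (12, 19), (13, 14), (17, 32), (18, 26), (19, 37), (22, 30), (23, 7), (26, 45), (27, 1), (28, 46)])
Read results in order: ['33', 'NONE', '44']
NONE count = 1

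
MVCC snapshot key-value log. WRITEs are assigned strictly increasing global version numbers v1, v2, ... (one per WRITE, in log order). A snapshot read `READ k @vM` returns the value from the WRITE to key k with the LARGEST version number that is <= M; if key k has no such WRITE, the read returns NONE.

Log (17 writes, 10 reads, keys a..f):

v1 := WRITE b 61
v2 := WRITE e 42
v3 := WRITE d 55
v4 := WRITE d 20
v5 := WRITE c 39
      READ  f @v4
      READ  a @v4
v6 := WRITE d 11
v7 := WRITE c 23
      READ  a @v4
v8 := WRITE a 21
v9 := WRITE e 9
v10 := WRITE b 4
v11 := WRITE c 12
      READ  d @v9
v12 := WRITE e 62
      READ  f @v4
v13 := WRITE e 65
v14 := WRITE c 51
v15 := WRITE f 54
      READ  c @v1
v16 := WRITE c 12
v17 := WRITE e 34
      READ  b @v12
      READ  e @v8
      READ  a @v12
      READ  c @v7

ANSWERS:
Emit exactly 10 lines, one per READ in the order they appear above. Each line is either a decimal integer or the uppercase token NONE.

v1: WRITE b=61  (b history now [(1, 61)])
v2: WRITE e=42  (e history now [(2, 42)])
v3: WRITE d=55  (d history now [(3, 55)])
v4: WRITE d=20  (d history now [(3, 55), (4, 20)])
v5: WRITE c=39  (c history now [(5, 39)])
READ f @v4: history=[] -> no version <= 4 -> NONE
READ a @v4: history=[] -> no version <= 4 -> NONE
v6: WRITE d=11  (d history now [(3, 55), (4, 20), (6, 11)])
v7: WRITE c=23  (c history now [(5, 39), (7, 23)])
READ a @v4: history=[] -> no version <= 4 -> NONE
v8: WRITE a=21  (a history now [(8, 21)])
v9: WRITE e=9  (e history now [(2, 42), (9, 9)])
v10: WRITE b=4  (b history now [(1, 61), (10, 4)])
v11: WRITE c=12  (c history now [(5, 39), (7, 23), (11, 12)])
READ d @v9: history=[(3, 55), (4, 20), (6, 11)] -> pick v6 -> 11
v12: WRITE e=62  (e history now [(2, 42), (9, 9), (12, 62)])
READ f @v4: history=[] -> no version <= 4 -> NONE
v13: WRITE e=65  (e history now [(2, 42), (9, 9), (12, 62), (13, 65)])
v14: WRITE c=51  (c history now [(5, 39), (7, 23), (11, 12), (14, 51)])
v15: WRITE f=54  (f history now [(15, 54)])
READ c @v1: history=[(5, 39), (7, 23), (11, 12), (14, 51)] -> no version <= 1 -> NONE
v16: WRITE c=12  (c history now [(5, 39), (7, 23), (11, 12), (14, 51), (16, 12)])
v17: WRITE e=34  (e history now [(2, 42), (9, 9), (12, 62), (13, 65), (17, 34)])
READ b @v12: history=[(1, 61), (10, 4)] -> pick v10 -> 4
READ e @v8: history=[(2, 42), (9, 9), (12, 62), (13, 65), (17, 34)] -> pick v2 -> 42
READ a @v12: history=[(8, 21)] -> pick v8 -> 21
READ c @v7: history=[(5, 39), (7, 23), (11, 12), (14, 51), (16, 12)] -> pick v7 -> 23

Answer: NONE
NONE
NONE
11
NONE
NONE
4
42
21
23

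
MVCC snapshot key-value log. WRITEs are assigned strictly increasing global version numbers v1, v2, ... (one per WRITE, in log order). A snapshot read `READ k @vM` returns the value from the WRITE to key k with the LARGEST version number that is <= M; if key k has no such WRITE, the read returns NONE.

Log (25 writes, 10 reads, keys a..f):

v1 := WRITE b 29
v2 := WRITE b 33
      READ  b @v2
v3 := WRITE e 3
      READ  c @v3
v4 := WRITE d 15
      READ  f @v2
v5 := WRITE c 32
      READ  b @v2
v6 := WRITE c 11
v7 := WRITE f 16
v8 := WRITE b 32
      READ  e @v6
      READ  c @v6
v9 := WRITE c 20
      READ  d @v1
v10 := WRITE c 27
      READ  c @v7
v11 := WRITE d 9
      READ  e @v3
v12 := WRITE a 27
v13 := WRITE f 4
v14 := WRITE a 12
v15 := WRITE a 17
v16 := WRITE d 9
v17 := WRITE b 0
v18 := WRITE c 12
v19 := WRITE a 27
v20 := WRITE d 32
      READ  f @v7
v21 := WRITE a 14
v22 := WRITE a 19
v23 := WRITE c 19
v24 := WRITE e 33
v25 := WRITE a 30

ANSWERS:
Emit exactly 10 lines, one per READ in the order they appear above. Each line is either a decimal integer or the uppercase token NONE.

v1: WRITE b=29  (b history now [(1, 29)])
v2: WRITE b=33  (b history now [(1, 29), (2, 33)])
READ b @v2: history=[(1, 29), (2, 33)] -> pick v2 -> 33
v3: WRITE e=3  (e history now [(3, 3)])
READ c @v3: history=[] -> no version <= 3 -> NONE
v4: WRITE d=15  (d history now [(4, 15)])
READ f @v2: history=[] -> no version <= 2 -> NONE
v5: WRITE c=32  (c history now [(5, 32)])
READ b @v2: history=[(1, 29), (2, 33)] -> pick v2 -> 33
v6: WRITE c=11  (c history now [(5, 32), (6, 11)])
v7: WRITE f=16  (f history now [(7, 16)])
v8: WRITE b=32  (b history now [(1, 29), (2, 33), (8, 32)])
READ e @v6: history=[(3, 3)] -> pick v3 -> 3
READ c @v6: history=[(5, 32), (6, 11)] -> pick v6 -> 11
v9: WRITE c=20  (c history now [(5, 32), (6, 11), (9, 20)])
READ d @v1: history=[(4, 15)] -> no version <= 1 -> NONE
v10: WRITE c=27  (c history now [(5, 32), (6, 11), (9, 20), (10, 27)])
READ c @v7: history=[(5, 32), (6, 11), (9, 20), (10, 27)] -> pick v6 -> 11
v11: WRITE d=9  (d history now [(4, 15), (11, 9)])
READ e @v3: history=[(3, 3)] -> pick v3 -> 3
v12: WRITE a=27  (a history now [(12, 27)])
v13: WRITE f=4  (f history now [(7, 16), (13, 4)])
v14: WRITE a=12  (a history now [(12, 27), (14, 12)])
v15: WRITE a=17  (a history now [(12, 27), (14, 12), (15, 17)])
v16: WRITE d=9  (d history now [(4, 15), (11, 9), (16, 9)])
v17: WRITE b=0  (b history now [(1, 29), (2, 33), (8, 32), (17, 0)])
v18: WRITE c=12  (c history now [(5, 32), (6, 11), (9, 20), (10, 27), (18, 12)])
v19: WRITE a=27  (a history now [(12, 27), (14, 12), (15, 17), (19, 27)])
v20: WRITE d=32  (d history now [(4, 15), (11, 9), (16, 9), (20, 32)])
READ f @v7: history=[(7, 16), (13, 4)] -> pick v7 -> 16
v21: WRITE a=14  (a history now [(12, 27), (14, 12), (15, 17), (19, 27), (21, 14)])
v22: WRITE a=19  (a history now [(12, 27), (14, 12), (15, 17), (19, 27), (21, 14), (22, 19)])
v23: WRITE c=19  (c history now [(5, 32), (6, 11), (9, 20), (10, 27), (18, 12), (23, 19)])
v24: WRITE e=33  (e history now [(3, 3), (24, 33)])
v25: WRITE a=30  (a history now [(12, 27), (14, 12), (15, 17), (19, 27), (21, 14), (22, 19), (25, 30)])

Answer: 33
NONE
NONE
33
3
11
NONE
11
3
16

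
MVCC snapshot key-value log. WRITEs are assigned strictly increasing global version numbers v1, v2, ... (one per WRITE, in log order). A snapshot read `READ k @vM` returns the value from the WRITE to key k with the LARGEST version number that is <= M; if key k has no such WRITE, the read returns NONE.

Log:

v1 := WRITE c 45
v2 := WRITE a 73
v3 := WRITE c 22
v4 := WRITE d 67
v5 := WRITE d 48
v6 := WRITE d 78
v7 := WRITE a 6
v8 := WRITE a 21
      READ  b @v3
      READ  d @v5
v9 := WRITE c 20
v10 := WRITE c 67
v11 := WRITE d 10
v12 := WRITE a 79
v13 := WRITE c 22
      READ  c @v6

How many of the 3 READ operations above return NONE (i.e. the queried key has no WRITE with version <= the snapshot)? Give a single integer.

v1: WRITE c=45  (c history now [(1, 45)])
v2: WRITE a=73  (a history now [(2, 73)])
v3: WRITE c=22  (c history now [(1, 45), (3, 22)])
v4: WRITE d=67  (d history now [(4, 67)])
v5: WRITE d=48  (d history now [(4, 67), (5, 48)])
v6: WRITE d=78  (d history now [(4, 67), (5, 48), (6, 78)])
v7: WRITE a=6  (a history now [(2, 73), (7, 6)])
v8: WRITE a=21  (a history now [(2, 73), (7, 6), (8, 21)])
READ b @v3: history=[] -> no version <= 3 -> NONE
READ d @v5: history=[(4, 67), (5, 48), (6, 78)] -> pick v5 -> 48
v9: WRITE c=20  (c history now [(1, 45), (3, 22), (9, 20)])
v10: WRITE c=67  (c history now [(1, 45), (3, 22), (9, 20), (10, 67)])
v11: WRITE d=10  (d history now [(4, 67), (5, 48), (6, 78), (11, 10)])
v12: WRITE a=79  (a history now [(2, 73), (7, 6), (8, 21), (12, 79)])
v13: WRITE c=22  (c history now [(1, 45), (3, 22), (9, 20), (10, 67), (13, 22)])
READ c @v6: history=[(1, 45), (3, 22), (9, 20), (10, 67), (13, 22)] -> pick v3 -> 22
Read results in order: ['NONE', '48', '22']
NONE count = 1

Answer: 1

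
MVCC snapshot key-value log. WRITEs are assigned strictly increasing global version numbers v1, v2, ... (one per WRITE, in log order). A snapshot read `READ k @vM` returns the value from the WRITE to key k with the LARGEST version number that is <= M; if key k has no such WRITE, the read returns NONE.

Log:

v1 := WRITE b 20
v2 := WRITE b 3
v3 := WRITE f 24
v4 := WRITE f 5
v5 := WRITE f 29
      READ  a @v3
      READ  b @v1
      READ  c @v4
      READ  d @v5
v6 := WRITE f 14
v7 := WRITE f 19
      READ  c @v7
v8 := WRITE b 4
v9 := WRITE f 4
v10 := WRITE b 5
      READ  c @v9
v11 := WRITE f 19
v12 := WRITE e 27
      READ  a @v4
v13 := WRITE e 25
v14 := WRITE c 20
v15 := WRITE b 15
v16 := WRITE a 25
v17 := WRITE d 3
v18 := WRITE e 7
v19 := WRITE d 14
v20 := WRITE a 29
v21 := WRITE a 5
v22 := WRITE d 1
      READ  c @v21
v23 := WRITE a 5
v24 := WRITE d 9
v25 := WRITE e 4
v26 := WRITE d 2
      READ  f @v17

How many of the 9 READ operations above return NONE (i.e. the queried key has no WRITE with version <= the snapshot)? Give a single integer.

Answer: 6

Derivation:
v1: WRITE b=20  (b history now [(1, 20)])
v2: WRITE b=3  (b history now [(1, 20), (2, 3)])
v3: WRITE f=24  (f history now [(3, 24)])
v4: WRITE f=5  (f history now [(3, 24), (4, 5)])
v5: WRITE f=29  (f history now [(3, 24), (4, 5), (5, 29)])
READ a @v3: history=[] -> no version <= 3 -> NONE
READ b @v1: history=[(1, 20), (2, 3)] -> pick v1 -> 20
READ c @v4: history=[] -> no version <= 4 -> NONE
READ d @v5: history=[] -> no version <= 5 -> NONE
v6: WRITE f=14  (f history now [(3, 24), (4, 5), (5, 29), (6, 14)])
v7: WRITE f=19  (f history now [(3, 24), (4, 5), (5, 29), (6, 14), (7, 19)])
READ c @v7: history=[] -> no version <= 7 -> NONE
v8: WRITE b=4  (b history now [(1, 20), (2, 3), (8, 4)])
v9: WRITE f=4  (f history now [(3, 24), (4, 5), (5, 29), (6, 14), (7, 19), (9, 4)])
v10: WRITE b=5  (b history now [(1, 20), (2, 3), (8, 4), (10, 5)])
READ c @v9: history=[] -> no version <= 9 -> NONE
v11: WRITE f=19  (f history now [(3, 24), (4, 5), (5, 29), (6, 14), (7, 19), (9, 4), (11, 19)])
v12: WRITE e=27  (e history now [(12, 27)])
READ a @v4: history=[] -> no version <= 4 -> NONE
v13: WRITE e=25  (e history now [(12, 27), (13, 25)])
v14: WRITE c=20  (c history now [(14, 20)])
v15: WRITE b=15  (b history now [(1, 20), (2, 3), (8, 4), (10, 5), (15, 15)])
v16: WRITE a=25  (a history now [(16, 25)])
v17: WRITE d=3  (d history now [(17, 3)])
v18: WRITE e=7  (e history now [(12, 27), (13, 25), (18, 7)])
v19: WRITE d=14  (d history now [(17, 3), (19, 14)])
v20: WRITE a=29  (a history now [(16, 25), (20, 29)])
v21: WRITE a=5  (a history now [(16, 25), (20, 29), (21, 5)])
v22: WRITE d=1  (d history now [(17, 3), (19, 14), (22, 1)])
READ c @v21: history=[(14, 20)] -> pick v14 -> 20
v23: WRITE a=5  (a history now [(16, 25), (20, 29), (21, 5), (23, 5)])
v24: WRITE d=9  (d history now [(17, 3), (19, 14), (22, 1), (24, 9)])
v25: WRITE e=4  (e history now [(12, 27), (13, 25), (18, 7), (25, 4)])
v26: WRITE d=2  (d history now [(17, 3), (19, 14), (22, 1), (24, 9), (26, 2)])
READ f @v17: history=[(3, 24), (4, 5), (5, 29), (6, 14), (7, 19), (9, 4), (11, 19)] -> pick v11 -> 19
Read results in order: ['NONE', '20', 'NONE', 'NONE', 'NONE', 'NONE', 'NONE', '20', '19']
NONE count = 6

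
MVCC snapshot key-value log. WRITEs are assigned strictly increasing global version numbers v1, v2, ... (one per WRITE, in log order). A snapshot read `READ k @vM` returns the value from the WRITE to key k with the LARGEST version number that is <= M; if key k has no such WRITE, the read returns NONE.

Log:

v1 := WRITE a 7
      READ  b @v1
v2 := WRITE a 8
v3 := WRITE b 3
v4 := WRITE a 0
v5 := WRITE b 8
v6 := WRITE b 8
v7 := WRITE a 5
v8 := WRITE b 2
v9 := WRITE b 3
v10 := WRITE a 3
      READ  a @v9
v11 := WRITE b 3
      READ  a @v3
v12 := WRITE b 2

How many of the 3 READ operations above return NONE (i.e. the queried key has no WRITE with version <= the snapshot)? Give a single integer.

v1: WRITE a=7  (a history now [(1, 7)])
READ b @v1: history=[] -> no version <= 1 -> NONE
v2: WRITE a=8  (a history now [(1, 7), (2, 8)])
v3: WRITE b=3  (b history now [(3, 3)])
v4: WRITE a=0  (a history now [(1, 7), (2, 8), (4, 0)])
v5: WRITE b=8  (b history now [(3, 3), (5, 8)])
v6: WRITE b=8  (b history now [(3, 3), (5, 8), (6, 8)])
v7: WRITE a=5  (a history now [(1, 7), (2, 8), (4, 0), (7, 5)])
v8: WRITE b=2  (b history now [(3, 3), (5, 8), (6, 8), (8, 2)])
v9: WRITE b=3  (b history now [(3, 3), (5, 8), (6, 8), (8, 2), (9, 3)])
v10: WRITE a=3  (a history now [(1, 7), (2, 8), (4, 0), (7, 5), (10, 3)])
READ a @v9: history=[(1, 7), (2, 8), (4, 0), (7, 5), (10, 3)] -> pick v7 -> 5
v11: WRITE b=3  (b history now [(3, 3), (5, 8), (6, 8), (8, 2), (9, 3), (11, 3)])
READ a @v3: history=[(1, 7), (2, 8), (4, 0), (7, 5), (10, 3)] -> pick v2 -> 8
v12: WRITE b=2  (b history now [(3, 3), (5, 8), (6, 8), (8, 2), (9, 3), (11, 3), (12, 2)])
Read results in order: ['NONE', '5', '8']
NONE count = 1

Answer: 1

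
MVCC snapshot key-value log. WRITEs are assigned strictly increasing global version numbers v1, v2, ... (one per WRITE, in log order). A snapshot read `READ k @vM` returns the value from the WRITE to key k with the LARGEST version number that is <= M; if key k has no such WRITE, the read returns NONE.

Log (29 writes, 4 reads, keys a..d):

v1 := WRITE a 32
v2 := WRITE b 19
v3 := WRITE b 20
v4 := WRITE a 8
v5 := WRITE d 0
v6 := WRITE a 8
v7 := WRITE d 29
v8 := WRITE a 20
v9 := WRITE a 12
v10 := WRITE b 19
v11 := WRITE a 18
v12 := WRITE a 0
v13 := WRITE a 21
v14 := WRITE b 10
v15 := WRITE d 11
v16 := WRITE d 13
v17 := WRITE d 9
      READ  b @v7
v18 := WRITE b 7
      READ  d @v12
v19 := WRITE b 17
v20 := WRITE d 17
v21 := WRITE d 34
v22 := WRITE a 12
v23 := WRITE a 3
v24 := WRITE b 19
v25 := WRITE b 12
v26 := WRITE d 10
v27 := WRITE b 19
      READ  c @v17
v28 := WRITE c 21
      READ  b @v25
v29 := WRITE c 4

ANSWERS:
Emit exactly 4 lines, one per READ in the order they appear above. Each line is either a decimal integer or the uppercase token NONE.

v1: WRITE a=32  (a history now [(1, 32)])
v2: WRITE b=19  (b history now [(2, 19)])
v3: WRITE b=20  (b history now [(2, 19), (3, 20)])
v4: WRITE a=8  (a history now [(1, 32), (4, 8)])
v5: WRITE d=0  (d history now [(5, 0)])
v6: WRITE a=8  (a history now [(1, 32), (4, 8), (6, 8)])
v7: WRITE d=29  (d history now [(5, 0), (7, 29)])
v8: WRITE a=20  (a history now [(1, 32), (4, 8), (6, 8), (8, 20)])
v9: WRITE a=12  (a history now [(1, 32), (4, 8), (6, 8), (8, 20), (9, 12)])
v10: WRITE b=19  (b history now [(2, 19), (3, 20), (10, 19)])
v11: WRITE a=18  (a history now [(1, 32), (4, 8), (6, 8), (8, 20), (9, 12), (11, 18)])
v12: WRITE a=0  (a history now [(1, 32), (4, 8), (6, 8), (8, 20), (9, 12), (11, 18), (12, 0)])
v13: WRITE a=21  (a history now [(1, 32), (4, 8), (6, 8), (8, 20), (9, 12), (11, 18), (12, 0), (13, 21)])
v14: WRITE b=10  (b history now [(2, 19), (3, 20), (10, 19), (14, 10)])
v15: WRITE d=11  (d history now [(5, 0), (7, 29), (15, 11)])
v16: WRITE d=13  (d history now [(5, 0), (7, 29), (15, 11), (16, 13)])
v17: WRITE d=9  (d history now [(5, 0), (7, 29), (15, 11), (16, 13), (17, 9)])
READ b @v7: history=[(2, 19), (3, 20), (10, 19), (14, 10)] -> pick v3 -> 20
v18: WRITE b=7  (b history now [(2, 19), (3, 20), (10, 19), (14, 10), (18, 7)])
READ d @v12: history=[(5, 0), (7, 29), (15, 11), (16, 13), (17, 9)] -> pick v7 -> 29
v19: WRITE b=17  (b history now [(2, 19), (3, 20), (10, 19), (14, 10), (18, 7), (19, 17)])
v20: WRITE d=17  (d history now [(5, 0), (7, 29), (15, 11), (16, 13), (17, 9), (20, 17)])
v21: WRITE d=34  (d history now [(5, 0), (7, 29), (15, 11), (16, 13), (17, 9), (20, 17), (21, 34)])
v22: WRITE a=12  (a history now [(1, 32), (4, 8), (6, 8), (8, 20), (9, 12), (11, 18), (12, 0), (13, 21), (22, 12)])
v23: WRITE a=3  (a history now [(1, 32), (4, 8), (6, 8), (8, 20), (9, 12), (11, 18), (12, 0), (13, 21), (22, 12), (23, 3)])
v24: WRITE b=19  (b history now [(2, 19), (3, 20), (10, 19), (14, 10), (18, 7), (19, 17), (24, 19)])
v25: WRITE b=12  (b history now [(2, 19), (3, 20), (10, 19), (14, 10), (18, 7), (19, 17), (24, 19), (25, 12)])
v26: WRITE d=10  (d history now [(5, 0), (7, 29), (15, 11), (16, 13), (17, 9), (20, 17), (21, 34), (26, 10)])
v27: WRITE b=19  (b history now [(2, 19), (3, 20), (10, 19), (14, 10), (18, 7), (19, 17), (24, 19), (25, 12), (27, 19)])
READ c @v17: history=[] -> no version <= 17 -> NONE
v28: WRITE c=21  (c history now [(28, 21)])
READ b @v25: history=[(2, 19), (3, 20), (10, 19), (14, 10), (18, 7), (19, 17), (24, 19), (25, 12), (27, 19)] -> pick v25 -> 12
v29: WRITE c=4  (c history now [(28, 21), (29, 4)])

Answer: 20
29
NONE
12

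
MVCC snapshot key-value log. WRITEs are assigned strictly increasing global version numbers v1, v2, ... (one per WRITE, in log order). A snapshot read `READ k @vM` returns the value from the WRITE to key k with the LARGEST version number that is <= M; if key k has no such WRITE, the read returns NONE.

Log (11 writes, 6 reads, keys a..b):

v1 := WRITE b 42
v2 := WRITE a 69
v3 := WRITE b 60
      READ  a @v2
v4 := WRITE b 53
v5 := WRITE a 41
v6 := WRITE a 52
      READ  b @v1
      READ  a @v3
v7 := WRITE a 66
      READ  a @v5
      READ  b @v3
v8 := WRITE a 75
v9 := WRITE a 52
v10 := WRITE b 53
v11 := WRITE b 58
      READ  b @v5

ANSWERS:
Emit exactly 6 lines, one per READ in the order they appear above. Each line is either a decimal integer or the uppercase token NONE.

v1: WRITE b=42  (b history now [(1, 42)])
v2: WRITE a=69  (a history now [(2, 69)])
v3: WRITE b=60  (b history now [(1, 42), (3, 60)])
READ a @v2: history=[(2, 69)] -> pick v2 -> 69
v4: WRITE b=53  (b history now [(1, 42), (3, 60), (4, 53)])
v5: WRITE a=41  (a history now [(2, 69), (5, 41)])
v6: WRITE a=52  (a history now [(2, 69), (5, 41), (6, 52)])
READ b @v1: history=[(1, 42), (3, 60), (4, 53)] -> pick v1 -> 42
READ a @v3: history=[(2, 69), (5, 41), (6, 52)] -> pick v2 -> 69
v7: WRITE a=66  (a history now [(2, 69), (5, 41), (6, 52), (7, 66)])
READ a @v5: history=[(2, 69), (5, 41), (6, 52), (7, 66)] -> pick v5 -> 41
READ b @v3: history=[(1, 42), (3, 60), (4, 53)] -> pick v3 -> 60
v8: WRITE a=75  (a history now [(2, 69), (5, 41), (6, 52), (7, 66), (8, 75)])
v9: WRITE a=52  (a history now [(2, 69), (5, 41), (6, 52), (7, 66), (8, 75), (9, 52)])
v10: WRITE b=53  (b history now [(1, 42), (3, 60), (4, 53), (10, 53)])
v11: WRITE b=58  (b history now [(1, 42), (3, 60), (4, 53), (10, 53), (11, 58)])
READ b @v5: history=[(1, 42), (3, 60), (4, 53), (10, 53), (11, 58)] -> pick v4 -> 53

Answer: 69
42
69
41
60
53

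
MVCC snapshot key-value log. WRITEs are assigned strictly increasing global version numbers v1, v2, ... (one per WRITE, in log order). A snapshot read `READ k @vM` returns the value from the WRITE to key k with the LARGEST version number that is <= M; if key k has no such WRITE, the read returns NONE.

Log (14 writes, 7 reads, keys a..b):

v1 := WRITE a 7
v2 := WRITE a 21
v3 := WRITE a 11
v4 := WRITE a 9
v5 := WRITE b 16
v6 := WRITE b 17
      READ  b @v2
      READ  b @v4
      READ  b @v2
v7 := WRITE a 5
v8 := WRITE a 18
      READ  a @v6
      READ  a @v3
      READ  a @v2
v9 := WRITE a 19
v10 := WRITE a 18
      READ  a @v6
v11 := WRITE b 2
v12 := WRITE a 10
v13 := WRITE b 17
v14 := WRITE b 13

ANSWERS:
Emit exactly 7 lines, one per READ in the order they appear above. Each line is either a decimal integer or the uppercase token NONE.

Answer: NONE
NONE
NONE
9
11
21
9

Derivation:
v1: WRITE a=7  (a history now [(1, 7)])
v2: WRITE a=21  (a history now [(1, 7), (2, 21)])
v3: WRITE a=11  (a history now [(1, 7), (2, 21), (3, 11)])
v4: WRITE a=9  (a history now [(1, 7), (2, 21), (3, 11), (4, 9)])
v5: WRITE b=16  (b history now [(5, 16)])
v6: WRITE b=17  (b history now [(5, 16), (6, 17)])
READ b @v2: history=[(5, 16), (6, 17)] -> no version <= 2 -> NONE
READ b @v4: history=[(5, 16), (6, 17)] -> no version <= 4 -> NONE
READ b @v2: history=[(5, 16), (6, 17)] -> no version <= 2 -> NONE
v7: WRITE a=5  (a history now [(1, 7), (2, 21), (3, 11), (4, 9), (7, 5)])
v8: WRITE a=18  (a history now [(1, 7), (2, 21), (3, 11), (4, 9), (7, 5), (8, 18)])
READ a @v6: history=[(1, 7), (2, 21), (3, 11), (4, 9), (7, 5), (8, 18)] -> pick v4 -> 9
READ a @v3: history=[(1, 7), (2, 21), (3, 11), (4, 9), (7, 5), (8, 18)] -> pick v3 -> 11
READ a @v2: history=[(1, 7), (2, 21), (3, 11), (4, 9), (7, 5), (8, 18)] -> pick v2 -> 21
v9: WRITE a=19  (a history now [(1, 7), (2, 21), (3, 11), (4, 9), (7, 5), (8, 18), (9, 19)])
v10: WRITE a=18  (a history now [(1, 7), (2, 21), (3, 11), (4, 9), (7, 5), (8, 18), (9, 19), (10, 18)])
READ a @v6: history=[(1, 7), (2, 21), (3, 11), (4, 9), (7, 5), (8, 18), (9, 19), (10, 18)] -> pick v4 -> 9
v11: WRITE b=2  (b history now [(5, 16), (6, 17), (11, 2)])
v12: WRITE a=10  (a history now [(1, 7), (2, 21), (3, 11), (4, 9), (7, 5), (8, 18), (9, 19), (10, 18), (12, 10)])
v13: WRITE b=17  (b history now [(5, 16), (6, 17), (11, 2), (13, 17)])
v14: WRITE b=13  (b history now [(5, 16), (6, 17), (11, 2), (13, 17), (14, 13)])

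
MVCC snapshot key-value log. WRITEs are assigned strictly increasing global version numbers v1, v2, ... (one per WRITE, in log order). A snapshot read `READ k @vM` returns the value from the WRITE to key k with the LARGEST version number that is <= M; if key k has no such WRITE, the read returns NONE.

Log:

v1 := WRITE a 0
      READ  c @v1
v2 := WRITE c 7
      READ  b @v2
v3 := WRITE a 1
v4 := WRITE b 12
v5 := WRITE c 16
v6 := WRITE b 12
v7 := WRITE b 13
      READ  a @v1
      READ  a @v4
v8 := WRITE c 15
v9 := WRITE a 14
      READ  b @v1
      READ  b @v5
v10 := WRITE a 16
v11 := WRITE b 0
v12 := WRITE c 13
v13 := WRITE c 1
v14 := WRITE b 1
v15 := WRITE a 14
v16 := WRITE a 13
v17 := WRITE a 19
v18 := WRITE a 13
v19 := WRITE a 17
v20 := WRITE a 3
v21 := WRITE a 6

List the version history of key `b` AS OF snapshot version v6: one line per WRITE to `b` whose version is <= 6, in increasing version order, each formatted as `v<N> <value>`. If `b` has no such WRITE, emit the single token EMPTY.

Answer: v4 12
v6 12

Derivation:
Scan writes for key=b with version <= 6:
  v1 WRITE a 0 -> skip
  v2 WRITE c 7 -> skip
  v3 WRITE a 1 -> skip
  v4 WRITE b 12 -> keep
  v5 WRITE c 16 -> skip
  v6 WRITE b 12 -> keep
  v7 WRITE b 13 -> drop (> snap)
  v8 WRITE c 15 -> skip
  v9 WRITE a 14 -> skip
  v10 WRITE a 16 -> skip
  v11 WRITE b 0 -> drop (> snap)
  v12 WRITE c 13 -> skip
  v13 WRITE c 1 -> skip
  v14 WRITE b 1 -> drop (> snap)
  v15 WRITE a 14 -> skip
  v16 WRITE a 13 -> skip
  v17 WRITE a 19 -> skip
  v18 WRITE a 13 -> skip
  v19 WRITE a 17 -> skip
  v20 WRITE a 3 -> skip
  v21 WRITE a 6 -> skip
Collected: [(4, 12), (6, 12)]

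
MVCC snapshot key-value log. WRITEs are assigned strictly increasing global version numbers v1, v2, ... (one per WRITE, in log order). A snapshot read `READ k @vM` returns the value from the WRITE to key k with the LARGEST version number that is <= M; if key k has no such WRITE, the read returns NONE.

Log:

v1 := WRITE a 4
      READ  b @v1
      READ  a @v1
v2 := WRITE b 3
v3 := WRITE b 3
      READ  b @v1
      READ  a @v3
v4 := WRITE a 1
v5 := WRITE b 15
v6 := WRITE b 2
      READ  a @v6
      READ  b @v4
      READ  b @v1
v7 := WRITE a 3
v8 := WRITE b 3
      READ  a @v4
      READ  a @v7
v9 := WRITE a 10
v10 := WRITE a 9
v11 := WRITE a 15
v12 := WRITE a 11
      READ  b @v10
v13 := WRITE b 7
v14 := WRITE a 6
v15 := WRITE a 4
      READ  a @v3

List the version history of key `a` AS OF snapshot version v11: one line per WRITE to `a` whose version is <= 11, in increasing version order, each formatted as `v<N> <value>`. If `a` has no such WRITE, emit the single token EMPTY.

Scan writes for key=a with version <= 11:
  v1 WRITE a 4 -> keep
  v2 WRITE b 3 -> skip
  v3 WRITE b 3 -> skip
  v4 WRITE a 1 -> keep
  v5 WRITE b 15 -> skip
  v6 WRITE b 2 -> skip
  v7 WRITE a 3 -> keep
  v8 WRITE b 3 -> skip
  v9 WRITE a 10 -> keep
  v10 WRITE a 9 -> keep
  v11 WRITE a 15 -> keep
  v12 WRITE a 11 -> drop (> snap)
  v13 WRITE b 7 -> skip
  v14 WRITE a 6 -> drop (> snap)
  v15 WRITE a 4 -> drop (> snap)
Collected: [(1, 4), (4, 1), (7, 3), (9, 10), (10, 9), (11, 15)]

Answer: v1 4
v4 1
v7 3
v9 10
v10 9
v11 15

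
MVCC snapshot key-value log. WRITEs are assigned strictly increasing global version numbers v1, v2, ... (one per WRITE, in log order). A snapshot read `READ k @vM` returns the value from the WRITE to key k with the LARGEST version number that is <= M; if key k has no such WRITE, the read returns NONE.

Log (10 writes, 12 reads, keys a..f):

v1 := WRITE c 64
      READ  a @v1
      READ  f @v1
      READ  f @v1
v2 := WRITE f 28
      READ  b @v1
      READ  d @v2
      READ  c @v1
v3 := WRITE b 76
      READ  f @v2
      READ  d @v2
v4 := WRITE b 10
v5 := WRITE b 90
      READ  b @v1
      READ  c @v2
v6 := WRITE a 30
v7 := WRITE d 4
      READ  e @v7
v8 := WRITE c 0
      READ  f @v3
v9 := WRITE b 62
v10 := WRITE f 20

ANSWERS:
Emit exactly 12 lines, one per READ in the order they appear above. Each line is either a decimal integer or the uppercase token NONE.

v1: WRITE c=64  (c history now [(1, 64)])
READ a @v1: history=[] -> no version <= 1 -> NONE
READ f @v1: history=[] -> no version <= 1 -> NONE
READ f @v1: history=[] -> no version <= 1 -> NONE
v2: WRITE f=28  (f history now [(2, 28)])
READ b @v1: history=[] -> no version <= 1 -> NONE
READ d @v2: history=[] -> no version <= 2 -> NONE
READ c @v1: history=[(1, 64)] -> pick v1 -> 64
v3: WRITE b=76  (b history now [(3, 76)])
READ f @v2: history=[(2, 28)] -> pick v2 -> 28
READ d @v2: history=[] -> no version <= 2 -> NONE
v4: WRITE b=10  (b history now [(3, 76), (4, 10)])
v5: WRITE b=90  (b history now [(3, 76), (4, 10), (5, 90)])
READ b @v1: history=[(3, 76), (4, 10), (5, 90)] -> no version <= 1 -> NONE
READ c @v2: history=[(1, 64)] -> pick v1 -> 64
v6: WRITE a=30  (a history now [(6, 30)])
v7: WRITE d=4  (d history now [(7, 4)])
READ e @v7: history=[] -> no version <= 7 -> NONE
v8: WRITE c=0  (c history now [(1, 64), (8, 0)])
READ f @v3: history=[(2, 28)] -> pick v2 -> 28
v9: WRITE b=62  (b history now [(3, 76), (4, 10), (5, 90), (9, 62)])
v10: WRITE f=20  (f history now [(2, 28), (10, 20)])

Answer: NONE
NONE
NONE
NONE
NONE
64
28
NONE
NONE
64
NONE
28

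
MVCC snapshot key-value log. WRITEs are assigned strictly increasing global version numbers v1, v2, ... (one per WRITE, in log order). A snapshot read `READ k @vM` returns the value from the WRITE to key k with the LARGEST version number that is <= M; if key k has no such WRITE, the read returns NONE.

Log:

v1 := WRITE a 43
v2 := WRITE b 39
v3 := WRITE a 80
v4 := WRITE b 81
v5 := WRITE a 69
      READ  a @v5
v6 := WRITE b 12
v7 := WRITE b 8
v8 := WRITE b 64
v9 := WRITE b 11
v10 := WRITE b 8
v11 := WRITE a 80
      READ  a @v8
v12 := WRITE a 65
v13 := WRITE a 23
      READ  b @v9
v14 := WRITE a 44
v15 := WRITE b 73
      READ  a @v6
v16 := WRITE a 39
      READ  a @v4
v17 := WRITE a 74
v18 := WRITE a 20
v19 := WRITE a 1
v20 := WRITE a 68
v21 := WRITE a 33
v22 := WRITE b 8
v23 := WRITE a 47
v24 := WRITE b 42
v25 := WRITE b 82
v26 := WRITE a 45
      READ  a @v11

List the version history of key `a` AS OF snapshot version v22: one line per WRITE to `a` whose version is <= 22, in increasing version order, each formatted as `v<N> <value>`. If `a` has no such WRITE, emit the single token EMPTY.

Answer: v1 43
v3 80
v5 69
v11 80
v12 65
v13 23
v14 44
v16 39
v17 74
v18 20
v19 1
v20 68
v21 33

Derivation:
Scan writes for key=a with version <= 22:
  v1 WRITE a 43 -> keep
  v2 WRITE b 39 -> skip
  v3 WRITE a 80 -> keep
  v4 WRITE b 81 -> skip
  v5 WRITE a 69 -> keep
  v6 WRITE b 12 -> skip
  v7 WRITE b 8 -> skip
  v8 WRITE b 64 -> skip
  v9 WRITE b 11 -> skip
  v10 WRITE b 8 -> skip
  v11 WRITE a 80 -> keep
  v12 WRITE a 65 -> keep
  v13 WRITE a 23 -> keep
  v14 WRITE a 44 -> keep
  v15 WRITE b 73 -> skip
  v16 WRITE a 39 -> keep
  v17 WRITE a 74 -> keep
  v18 WRITE a 20 -> keep
  v19 WRITE a 1 -> keep
  v20 WRITE a 68 -> keep
  v21 WRITE a 33 -> keep
  v22 WRITE b 8 -> skip
  v23 WRITE a 47 -> drop (> snap)
  v24 WRITE b 42 -> skip
  v25 WRITE b 82 -> skip
  v26 WRITE a 45 -> drop (> snap)
Collected: [(1, 43), (3, 80), (5, 69), (11, 80), (12, 65), (13, 23), (14, 44), (16, 39), (17, 74), (18, 20), (19, 1), (20, 68), (21, 33)]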